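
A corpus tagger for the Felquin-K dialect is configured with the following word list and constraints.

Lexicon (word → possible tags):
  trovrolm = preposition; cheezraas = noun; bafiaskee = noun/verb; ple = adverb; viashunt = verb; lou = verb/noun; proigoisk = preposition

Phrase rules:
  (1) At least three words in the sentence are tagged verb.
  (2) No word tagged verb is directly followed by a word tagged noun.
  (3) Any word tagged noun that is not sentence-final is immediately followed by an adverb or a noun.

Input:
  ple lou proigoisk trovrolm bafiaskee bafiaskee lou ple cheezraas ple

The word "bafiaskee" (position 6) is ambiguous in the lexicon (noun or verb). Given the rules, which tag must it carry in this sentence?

verb

Candidates per position — 1:ple {adverb}; 2:lou {verb,noun}; 3:proigoisk {preposition}; 4:trovrolm {preposition}; 5:bafiaskee {noun,verb}; 6:bafiaskee {noun,verb}; 7:lou {verb,noun}; 8:ple {adverb}; 9:cheezraas {noun}; 10:ple {adverb}.
Position 2: tagging it noun would leave rule 3 unsatisfiable, so it must be verb.
Position 6: the remaining choice is settled jointly with positions 5, 7 — only verb at position 6 is part of a tagging that satisfies every rule.
So the tagging must be: adverb verb preposition preposition verb verb verb adverb noun adverb.
Check: rule 1 holds; rule 2 holds; rule 3 holds.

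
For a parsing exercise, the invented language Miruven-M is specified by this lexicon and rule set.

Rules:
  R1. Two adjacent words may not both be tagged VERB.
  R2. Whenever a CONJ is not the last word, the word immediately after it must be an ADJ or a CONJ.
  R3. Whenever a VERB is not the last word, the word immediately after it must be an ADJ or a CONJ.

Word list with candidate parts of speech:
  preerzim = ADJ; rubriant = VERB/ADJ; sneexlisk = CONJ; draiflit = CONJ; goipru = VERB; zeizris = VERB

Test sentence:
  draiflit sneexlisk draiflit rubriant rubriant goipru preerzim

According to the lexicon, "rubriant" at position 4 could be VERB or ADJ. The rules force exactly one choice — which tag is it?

Candidates per position — 1:draiflit {CONJ}; 2:sneexlisk {CONJ}; 3:draiflit {CONJ}; 4:rubriant {VERB,ADJ}; 5:rubriant {VERB,ADJ}; 6:goipru {VERB}; 7:preerzim {ADJ}.
Word 4 cannot be VERB — rule 2 would then fail for every completion. It is ADJ.
Word 5 cannot be VERB — rule 1 would then fail for every completion. It is ADJ.
The unique satisfying tagging is: CONJ CONJ CONJ ADJ ADJ VERB ADJ.
Rule-by-rule: rule 1 ✓; rule 2 ✓; rule 3 ✓.

ADJ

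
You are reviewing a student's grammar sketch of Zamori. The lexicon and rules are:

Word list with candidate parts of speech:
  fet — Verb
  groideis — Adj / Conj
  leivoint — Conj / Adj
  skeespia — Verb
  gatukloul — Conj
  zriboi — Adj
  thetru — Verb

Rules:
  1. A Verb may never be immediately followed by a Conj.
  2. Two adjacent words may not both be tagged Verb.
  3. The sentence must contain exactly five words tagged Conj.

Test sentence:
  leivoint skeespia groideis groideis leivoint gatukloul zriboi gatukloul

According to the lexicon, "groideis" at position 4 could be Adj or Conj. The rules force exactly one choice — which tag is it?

Conj

Candidates per position — 1:leivoint {Conj,Adj}; 2:skeespia {Verb}; 3:groideis {Adj,Conj}; 4:groideis {Adj,Conj}; 5:leivoint {Conj,Adj}; 6:gatukloul {Conj}; 7:zriboi {Adj}; 8:gatukloul {Conj}.
Position 3: Conj is ruled out by rule 1; that leaves Adj.
Position 4: Adj is ruled out by rule 3; that leaves Conj.
Position 5: Adj is ruled out by rule 3; that leaves Conj.
Position 1: Adj is ruled out by rule 3; that leaves Conj.
The unique satisfying tagging is: Conj Verb Adj Conj Conj Conj Adj Conj.
Verifying each rule — rule 1 ✓; rule 2 ✓; rule 3 ✓.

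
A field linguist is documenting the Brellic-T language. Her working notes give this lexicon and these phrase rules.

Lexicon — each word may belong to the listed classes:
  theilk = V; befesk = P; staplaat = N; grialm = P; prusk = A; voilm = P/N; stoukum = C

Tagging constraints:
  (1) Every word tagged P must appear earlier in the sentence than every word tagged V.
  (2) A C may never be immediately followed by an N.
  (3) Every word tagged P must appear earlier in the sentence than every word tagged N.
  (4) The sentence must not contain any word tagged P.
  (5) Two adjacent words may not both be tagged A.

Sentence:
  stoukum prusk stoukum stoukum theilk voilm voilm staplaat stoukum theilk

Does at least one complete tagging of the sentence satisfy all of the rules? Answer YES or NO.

Candidates per position — 1:stoukum {C}; 2:prusk {A}; 3:stoukum {C}; 4:stoukum {C}; 5:theilk {V}; 6:voilm {P,N}; 7:voilm {P,N}; 8:staplaat {N}; 9:stoukum {C}; 10:theilk {V}.
One satisfying assignment: C A C C V N N N C V.
Verifying each rule — rule 1 ok; rule 2 ok; rule 3 ok; rule 4 ok; rule 5 ok.

YES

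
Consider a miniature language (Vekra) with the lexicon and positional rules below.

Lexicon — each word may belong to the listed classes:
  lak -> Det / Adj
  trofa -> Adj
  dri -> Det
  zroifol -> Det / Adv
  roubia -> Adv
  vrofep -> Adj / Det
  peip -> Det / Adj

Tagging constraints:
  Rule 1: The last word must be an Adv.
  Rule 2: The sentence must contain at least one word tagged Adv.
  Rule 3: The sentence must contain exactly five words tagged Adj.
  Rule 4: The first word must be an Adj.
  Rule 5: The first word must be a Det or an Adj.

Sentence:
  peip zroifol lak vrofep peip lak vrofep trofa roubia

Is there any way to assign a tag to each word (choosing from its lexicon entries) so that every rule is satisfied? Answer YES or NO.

Candidates per position — 1:peip {Det,Adj}; 2:zroifol {Det,Adv}; 3:lak {Det,Adj}; 4:vrofep {Adj,Det}; 5:peip {Det,Adj}; 6:lak {Det,Adj}; 7:vrofep {Adj,Det}; 8:trofa {Adj}; 9:roubia {Adv}.
One satisfying assignment: Adj Det Det Det Adj Adj Adj Adj Adv.
Rule-by-rule: rule 1 satisfied; rule 2 satisfied; rule 3 satisfied; rule 4 satisfied; rule 5 satisfied.

YES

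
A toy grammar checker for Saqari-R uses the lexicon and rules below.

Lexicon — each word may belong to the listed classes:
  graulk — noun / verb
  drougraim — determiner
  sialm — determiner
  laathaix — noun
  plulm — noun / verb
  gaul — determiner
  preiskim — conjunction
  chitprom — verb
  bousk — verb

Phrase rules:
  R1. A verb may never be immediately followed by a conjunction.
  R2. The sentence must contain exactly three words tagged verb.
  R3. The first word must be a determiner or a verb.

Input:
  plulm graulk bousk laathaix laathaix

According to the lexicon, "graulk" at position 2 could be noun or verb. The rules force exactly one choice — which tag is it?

verb

Candidates per position — 1:plulm {noun,verb}; 2:graulk {noun,verb}; 3:bousk {verb}; 4:laathaix {noun}; 5:laathaix {noun}.
If word 1 were noun, no tagging could satisfy rule 2; so word 1 is verb.
If word 2 were noun, no tagging could satisfy rule 2; so word 2 is verb.
So the tagging must be: verb verb verb noun noun.
Check: rule 1 holds; rule 2 holds; rule 3 holds.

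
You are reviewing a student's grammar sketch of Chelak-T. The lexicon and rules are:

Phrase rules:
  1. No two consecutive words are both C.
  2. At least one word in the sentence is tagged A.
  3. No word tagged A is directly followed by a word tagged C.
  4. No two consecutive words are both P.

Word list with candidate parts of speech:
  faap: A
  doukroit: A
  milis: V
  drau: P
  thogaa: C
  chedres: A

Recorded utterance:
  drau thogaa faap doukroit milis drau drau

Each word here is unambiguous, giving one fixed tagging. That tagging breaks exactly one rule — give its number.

Fixed tagging: P C A A V P P.
Rule check: R1 ok, R2 ok, R3 ok, R4 fails.
Only rule 4 fails.

4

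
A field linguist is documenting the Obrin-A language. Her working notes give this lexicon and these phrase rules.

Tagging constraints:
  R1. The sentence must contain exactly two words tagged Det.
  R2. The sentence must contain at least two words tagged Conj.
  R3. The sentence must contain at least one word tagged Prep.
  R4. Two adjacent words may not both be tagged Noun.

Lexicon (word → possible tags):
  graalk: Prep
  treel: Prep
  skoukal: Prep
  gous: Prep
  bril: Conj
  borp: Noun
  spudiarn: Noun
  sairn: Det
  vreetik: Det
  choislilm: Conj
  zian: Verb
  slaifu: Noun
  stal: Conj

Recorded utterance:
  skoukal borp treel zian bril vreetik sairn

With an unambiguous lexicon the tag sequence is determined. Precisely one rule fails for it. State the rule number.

Fixed tagging: Prep Noun Prep Verb Conj Det Det.
Applying the rules: R1 ok, R2 fails, R3 ok, R4 ok.
Only rule 2 fails.

2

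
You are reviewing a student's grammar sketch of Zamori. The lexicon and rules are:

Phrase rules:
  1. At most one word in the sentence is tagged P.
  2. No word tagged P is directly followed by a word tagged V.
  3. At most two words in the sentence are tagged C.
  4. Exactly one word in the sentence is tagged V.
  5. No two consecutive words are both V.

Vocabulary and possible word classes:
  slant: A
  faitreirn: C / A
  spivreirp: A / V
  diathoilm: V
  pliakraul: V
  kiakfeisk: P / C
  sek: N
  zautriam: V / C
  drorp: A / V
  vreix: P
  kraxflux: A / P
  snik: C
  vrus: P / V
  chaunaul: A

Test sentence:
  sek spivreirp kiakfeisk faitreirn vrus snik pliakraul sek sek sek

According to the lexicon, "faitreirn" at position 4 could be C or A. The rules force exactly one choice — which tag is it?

A

Candidates per position — 1:sek {N}; 2:spivreirp {A,V}; 3:kiakfeisk {P,C}; 4:faitreirn {C,A}; 5:vrus {P,V}; 6:snik {C}; 7:pliakraul {V}; 8:sek {N}; 9:sek {N}; 10:sek {N}.
At position 2, choosing V makes rule 4 impossible to satisfy; hence A.
At position 5, choosing V makes rule 4 impossible to satisfy; hence P.
At position 3, choosing P makes rule 1 impossible to satisfy; hence C.
At position 4, choosing C makes rule 3 impossible to satisfy; hence A.
The unique satisfying tagging is: N A C A P C V N N N.
Checking: rule 1 ok; rule 2 ok; rule 3 ok; rule 4 ok; rule 5 ok.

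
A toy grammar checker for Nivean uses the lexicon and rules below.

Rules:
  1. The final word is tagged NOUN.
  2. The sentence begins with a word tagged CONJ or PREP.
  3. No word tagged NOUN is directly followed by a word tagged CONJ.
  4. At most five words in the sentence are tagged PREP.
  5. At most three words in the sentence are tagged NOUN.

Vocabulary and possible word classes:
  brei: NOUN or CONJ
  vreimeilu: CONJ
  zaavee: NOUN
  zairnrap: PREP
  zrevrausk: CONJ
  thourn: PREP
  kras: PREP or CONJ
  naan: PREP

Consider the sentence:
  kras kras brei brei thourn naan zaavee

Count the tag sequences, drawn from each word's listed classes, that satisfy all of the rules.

12

Candidates per position — 1:kras {PREP,CONJ}; 2:kras {PREP,CONJ}; 3:brei {NOUN,CONJ}; 4:brei {NOUN,CONJ}; 5:thourn {PREP}; 6:naan {PREP}; 7:zaavee {NOUN}.
There are 16 candidate sequences in total.
Checking each against the rules leaves 12 sequences.
Count = 12.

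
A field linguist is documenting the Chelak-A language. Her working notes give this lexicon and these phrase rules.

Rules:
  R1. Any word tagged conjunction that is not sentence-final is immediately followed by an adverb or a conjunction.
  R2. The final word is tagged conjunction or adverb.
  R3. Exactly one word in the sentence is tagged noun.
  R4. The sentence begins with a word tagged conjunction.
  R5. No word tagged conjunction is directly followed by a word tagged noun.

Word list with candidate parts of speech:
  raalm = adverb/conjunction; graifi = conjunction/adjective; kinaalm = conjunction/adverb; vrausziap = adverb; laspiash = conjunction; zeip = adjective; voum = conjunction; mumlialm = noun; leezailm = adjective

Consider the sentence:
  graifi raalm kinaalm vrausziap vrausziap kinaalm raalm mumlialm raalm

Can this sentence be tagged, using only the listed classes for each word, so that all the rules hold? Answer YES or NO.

YES

Candidates per position — 1:graifi {conjunction,adjective}; 2:raalm {adverb,conjunction}; 3:kinaalm {conjunction,adverb}; 4:vrausziap {adverb}; 5:vrausziap {adverb}; 6:kinaalm {conjunction,adverb}; 7:raalm {adverb,conjunction}; 8:mumlialm {noun}; 9:raalm {adverb,conjunction}.
One satisfying assignment: conjunction adverb conjunction adverb adverb adverb adverb noun adverb.
Checking: rule 1 satisfied; rule 2 satisfied; rule 3 satisfied; rule 4 satisfied; rule 5 satisfied.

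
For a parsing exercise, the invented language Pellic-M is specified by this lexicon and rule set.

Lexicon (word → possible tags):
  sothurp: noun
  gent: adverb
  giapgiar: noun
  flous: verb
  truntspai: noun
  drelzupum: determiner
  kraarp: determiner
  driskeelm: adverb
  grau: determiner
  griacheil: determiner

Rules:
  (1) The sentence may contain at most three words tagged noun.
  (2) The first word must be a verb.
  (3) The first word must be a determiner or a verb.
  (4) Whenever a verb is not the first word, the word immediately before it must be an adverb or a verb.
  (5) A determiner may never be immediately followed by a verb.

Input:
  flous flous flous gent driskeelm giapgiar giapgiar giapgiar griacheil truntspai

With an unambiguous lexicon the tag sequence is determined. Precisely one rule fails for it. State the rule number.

Fixed tagging: verb verb verb adverb adverb noun noun noun determiner noun.
Checking each rule: R1 ✗, R2 ✓, R3 ✓, R4 ✓, R5 ✓.
Only rule 1 fails.

1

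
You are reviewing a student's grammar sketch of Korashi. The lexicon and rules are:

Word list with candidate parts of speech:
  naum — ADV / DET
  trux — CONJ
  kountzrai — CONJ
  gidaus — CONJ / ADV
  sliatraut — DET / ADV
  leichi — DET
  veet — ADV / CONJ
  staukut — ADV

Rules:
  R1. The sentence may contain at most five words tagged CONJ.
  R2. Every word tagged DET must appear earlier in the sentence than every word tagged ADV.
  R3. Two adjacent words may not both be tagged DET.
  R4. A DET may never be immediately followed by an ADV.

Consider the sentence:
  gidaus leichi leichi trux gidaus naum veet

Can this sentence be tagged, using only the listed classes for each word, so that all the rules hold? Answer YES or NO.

NO

Candidates per position — 1:gidaus {CONJ,ADV}; 2:leichi {DET}; 3:leichi {DET}; 4:trux {CONJ}; 5:gidaus {CONJ,ADV}; 6:naum {ADV,DET}; 7:veet {ADV,CONJ}.
Rule 3 cannot be satisfied by any choice of tags from the lexicon.
So there is no consistent tagging.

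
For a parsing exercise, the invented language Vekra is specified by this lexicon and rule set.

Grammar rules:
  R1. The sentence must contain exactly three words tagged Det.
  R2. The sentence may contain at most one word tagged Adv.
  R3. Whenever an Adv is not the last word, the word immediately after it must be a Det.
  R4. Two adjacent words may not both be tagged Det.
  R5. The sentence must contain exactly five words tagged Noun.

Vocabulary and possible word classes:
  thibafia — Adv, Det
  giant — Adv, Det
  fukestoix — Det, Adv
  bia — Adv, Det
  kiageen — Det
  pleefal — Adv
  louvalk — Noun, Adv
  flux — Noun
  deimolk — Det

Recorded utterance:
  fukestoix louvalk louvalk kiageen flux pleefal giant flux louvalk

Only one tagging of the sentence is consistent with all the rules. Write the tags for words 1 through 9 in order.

Candidates per position — 1:fukestoix {Det,Adv}; 2:louvalk {Noun,Adv}; 3:louvalk {Noun,Adv}; 4:kiageen {Det}; 5:flux {Noun}; 6:pleefal {Adv}; 7:giant {Adv,Det}; 8:flux {Noun}; 9:louvalk {Noun,Adv}.
If word 1 were Adv, no tagging could satisfy rule 1; so word 1 is Det.
If word 2 were Adv, no tagging could satisfy rule 2; so word 2 is Noun.
If word 3 were Adv, no tagging could satisfy rule 2; so word 3 is Noun.
If word 7 were Adv, no tagging could satisfy rule 1; so word 7 is Det.
If word 9 were Adv, no tagging could satisfy rule 2; so word 9 is Noun.
That leaves exactly one tagging: Det Noun Noun Det Noun Adv Det Noun Noun.
Check: rule 1 ok; rule 2 ok; rule 3 ok; rule 4 ok; rule 5 ok.

Det Noun Noun Det Noun Adv Det Noun Noun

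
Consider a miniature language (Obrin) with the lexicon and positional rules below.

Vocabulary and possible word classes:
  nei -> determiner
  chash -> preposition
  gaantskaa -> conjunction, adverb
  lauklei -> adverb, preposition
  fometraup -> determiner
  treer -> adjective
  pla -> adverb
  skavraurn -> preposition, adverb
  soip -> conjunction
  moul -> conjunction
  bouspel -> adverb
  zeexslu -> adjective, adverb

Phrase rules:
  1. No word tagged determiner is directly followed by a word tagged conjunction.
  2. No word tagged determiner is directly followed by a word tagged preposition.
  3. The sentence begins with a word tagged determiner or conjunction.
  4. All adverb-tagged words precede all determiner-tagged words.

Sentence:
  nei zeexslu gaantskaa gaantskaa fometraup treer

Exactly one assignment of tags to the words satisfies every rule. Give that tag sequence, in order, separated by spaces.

Candidates per position — 1:nei {determiner}; 2:zeexslu {adjective,adverb}; 3:gaantskaa {conjunction,adverb}; 4:gaantskaa {conjunction,adverb}; 5:fometraup {determiner}; 6:treer {adjective}.
Position 2: adverb is ruled out by rule 4; that leaves adjective.
Position 3: adverb is ruled out by rule 4; that leaves conjunction.
Position 4: adverb is ruled out by rule 4; that leaves conjunction.
The only consistent sequence is: determiner adjective conjunction conjunction determiner adjective.
Checking: rule 1 satisfied; rule 2 satisfied; rule 3 satisfied; rule 4 satisfied.

determiner adjective conjunction conjunction determiner adjective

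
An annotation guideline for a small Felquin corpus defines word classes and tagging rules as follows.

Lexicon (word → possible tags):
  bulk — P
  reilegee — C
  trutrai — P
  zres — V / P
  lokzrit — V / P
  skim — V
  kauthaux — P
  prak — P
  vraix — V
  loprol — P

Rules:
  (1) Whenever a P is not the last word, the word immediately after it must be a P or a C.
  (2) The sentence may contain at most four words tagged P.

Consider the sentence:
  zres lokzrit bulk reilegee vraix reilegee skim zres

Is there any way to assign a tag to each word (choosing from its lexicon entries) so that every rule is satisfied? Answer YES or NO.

Candidates per position — 1:zres {V,P}; 2:lokzrit {V,P}; 3:bulk {P}; 4:reilegee {C}; 5:vraix {V}; 6:reilegee {C}; 7:skim {V}; 8:zres {V,P}.
One satisfying assignment: P P P C V C V P.
Verifying each rule — rule 1 ok; rule 2 ok.

YES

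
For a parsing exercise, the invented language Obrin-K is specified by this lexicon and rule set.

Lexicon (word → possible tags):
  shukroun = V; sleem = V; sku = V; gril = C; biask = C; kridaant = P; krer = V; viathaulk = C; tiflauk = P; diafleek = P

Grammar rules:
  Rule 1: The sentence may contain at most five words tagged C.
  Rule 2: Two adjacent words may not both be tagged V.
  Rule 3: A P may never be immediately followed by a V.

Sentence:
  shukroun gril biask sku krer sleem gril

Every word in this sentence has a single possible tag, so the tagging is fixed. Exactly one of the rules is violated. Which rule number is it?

Fixed tagging: V C C V V V C.
Rule check: R1 ok, R2 fails, R3 ok.
Only rule 2 fails.

2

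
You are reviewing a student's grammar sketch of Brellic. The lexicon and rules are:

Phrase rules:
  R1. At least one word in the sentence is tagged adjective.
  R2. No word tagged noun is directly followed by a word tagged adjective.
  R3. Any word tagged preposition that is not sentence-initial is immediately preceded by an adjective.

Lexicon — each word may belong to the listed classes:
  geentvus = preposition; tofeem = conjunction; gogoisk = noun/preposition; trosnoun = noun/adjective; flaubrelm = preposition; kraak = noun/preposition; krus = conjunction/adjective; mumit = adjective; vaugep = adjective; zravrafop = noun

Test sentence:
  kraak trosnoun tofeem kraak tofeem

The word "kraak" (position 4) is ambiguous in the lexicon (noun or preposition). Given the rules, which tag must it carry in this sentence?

Candidates per position — 1:kraak {noun,preposition}; 2:trosnoun {noun,adjective}; 3:tofeem {conjunction}; 4:kraak {noun,preposition}; 5:tofeem {conjunction}.
Position 2: noun is ruled out by rule 1; that leaves adjective.
Position 4: preposition is ruled out by rule 3; that leaves noun.
Position 1: noun is ruled out by rule 2; that leaves preposition.
The only consistent sequence is: preposition adjective conjunction noun conjunction.
Rule-by-rule: rule 1 ok; rule 2 ok; rule 3 ok.

noun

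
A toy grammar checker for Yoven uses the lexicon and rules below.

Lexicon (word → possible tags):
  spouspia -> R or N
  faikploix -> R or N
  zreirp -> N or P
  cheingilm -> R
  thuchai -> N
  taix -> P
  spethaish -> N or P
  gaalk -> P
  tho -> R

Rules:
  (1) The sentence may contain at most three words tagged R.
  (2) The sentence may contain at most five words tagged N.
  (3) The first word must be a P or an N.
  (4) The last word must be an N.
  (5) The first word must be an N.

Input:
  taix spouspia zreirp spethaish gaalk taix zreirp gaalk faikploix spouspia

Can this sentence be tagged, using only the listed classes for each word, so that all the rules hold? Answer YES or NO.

Candidates per position — 1:taix {P}; 2:spouspia {R,N}; 3:zreirp {N,P}; 4:spethaish {N,P}; 5:gaalk {P}; 6:taix {P}; 7:zreirp {N,P}; 8:gaalk {P}; 9:faikploix {R,N}; 10:spouspia {R,N}.
Rule 5 cannot be satisfied by any choice of tags from the lexicon.
So there is no consistent tagging.

NO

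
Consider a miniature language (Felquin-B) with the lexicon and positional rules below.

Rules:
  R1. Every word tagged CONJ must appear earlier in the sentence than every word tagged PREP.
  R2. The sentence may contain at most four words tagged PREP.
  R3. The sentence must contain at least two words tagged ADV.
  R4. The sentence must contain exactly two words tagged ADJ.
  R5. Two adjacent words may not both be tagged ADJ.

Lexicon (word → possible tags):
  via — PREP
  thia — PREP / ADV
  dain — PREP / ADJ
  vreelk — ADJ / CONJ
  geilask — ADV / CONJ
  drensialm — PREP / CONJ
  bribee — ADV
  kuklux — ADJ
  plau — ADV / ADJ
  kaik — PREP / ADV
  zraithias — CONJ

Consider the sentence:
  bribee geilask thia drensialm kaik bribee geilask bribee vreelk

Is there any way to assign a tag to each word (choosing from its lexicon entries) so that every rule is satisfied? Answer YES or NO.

NO

Candidates per position — 1:bribee {ADV}; 2:geilask {ADV,CONJ}; 3:thia {PREP,ADV}; 4:drensialm {PREP,CONJ}; 5:kaik {PREP,ADV}; 6:bribee {ADV}; 7:geilask {ADV,CONJ}; 8:bribee {ADV}; 9:vreelk {ADJ,CONJ}.
Rule 4 cannot be satisfied by any choice of tags from the lexicon.
So there is no consistent tagging.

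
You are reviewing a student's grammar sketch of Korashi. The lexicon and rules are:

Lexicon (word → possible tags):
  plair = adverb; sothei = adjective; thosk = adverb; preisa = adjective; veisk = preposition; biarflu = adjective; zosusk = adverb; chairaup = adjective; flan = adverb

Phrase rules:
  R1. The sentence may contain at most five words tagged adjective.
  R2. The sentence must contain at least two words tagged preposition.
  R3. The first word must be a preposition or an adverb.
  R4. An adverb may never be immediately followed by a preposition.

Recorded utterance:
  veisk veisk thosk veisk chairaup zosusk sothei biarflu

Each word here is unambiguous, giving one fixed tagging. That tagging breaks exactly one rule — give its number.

4

Fixed tagging: preposition preposition adverb preposition adjective adverb adjective adjective.
Checking each rule: R1 pass, R2 pass, R3 pass, R4 fail.
Only rule 4 fails.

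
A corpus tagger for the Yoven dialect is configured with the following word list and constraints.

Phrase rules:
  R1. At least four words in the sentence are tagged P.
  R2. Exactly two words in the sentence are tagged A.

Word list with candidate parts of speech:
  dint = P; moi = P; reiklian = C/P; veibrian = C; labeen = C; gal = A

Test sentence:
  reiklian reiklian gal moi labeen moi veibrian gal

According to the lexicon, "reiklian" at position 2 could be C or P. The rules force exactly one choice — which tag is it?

Candidates per position — 1:reiklian {C,P}; 2:reiklian {C,P}; 3:gal {A}; 4:moi {P}; 5:labeen {C}; 6:moi {P}; 7:veibrian {C}; 8:gal {A}.
If word 1 were C, no tagging could satisfy rule 1; so word 1 is P.
If word 2 were C, no tagging could satisfy rule 1; so word 2 is P.
So the tagging must be: P P A P C P C A.
Rule-by-rule: rule 1 ok; rule 2 ok.

P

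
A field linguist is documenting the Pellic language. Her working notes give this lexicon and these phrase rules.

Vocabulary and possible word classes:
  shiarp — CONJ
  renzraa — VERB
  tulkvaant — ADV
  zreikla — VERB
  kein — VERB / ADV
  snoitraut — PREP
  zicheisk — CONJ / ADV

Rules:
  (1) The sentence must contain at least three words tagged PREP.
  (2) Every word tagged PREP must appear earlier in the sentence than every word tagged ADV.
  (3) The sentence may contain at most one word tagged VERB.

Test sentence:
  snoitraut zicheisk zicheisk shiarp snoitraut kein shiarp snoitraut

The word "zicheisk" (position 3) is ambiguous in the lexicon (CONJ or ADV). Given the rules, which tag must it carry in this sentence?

Candidates per position — 1:snoitraut {PREP}; 2:zicheisk {CONJ,ADV}; 3:zicheisk {CONJ,ADV}; 4:shiarp {CONJ}; 5:snoitraut {PREP}; 6:kein {VERB,ADV}; 7:shiarp {CONJ}; 8:snoitraut {PREP}.
Position 2: ADV is ruled out by rule 2; that leaves CONJ.
Position 3: ADV is ruled out by rule 2; that leaves CONJ.
Position 6: ADV is ruled out by rule 2; that leaves VERB.
The unique satisfying tagging is: PREP CONJ CONJ CONJ PREP VERB CONJ PREP.
Verifying each rule — rule 1 ✓; rule 2 ✓; rule 3 ✓.

CONJ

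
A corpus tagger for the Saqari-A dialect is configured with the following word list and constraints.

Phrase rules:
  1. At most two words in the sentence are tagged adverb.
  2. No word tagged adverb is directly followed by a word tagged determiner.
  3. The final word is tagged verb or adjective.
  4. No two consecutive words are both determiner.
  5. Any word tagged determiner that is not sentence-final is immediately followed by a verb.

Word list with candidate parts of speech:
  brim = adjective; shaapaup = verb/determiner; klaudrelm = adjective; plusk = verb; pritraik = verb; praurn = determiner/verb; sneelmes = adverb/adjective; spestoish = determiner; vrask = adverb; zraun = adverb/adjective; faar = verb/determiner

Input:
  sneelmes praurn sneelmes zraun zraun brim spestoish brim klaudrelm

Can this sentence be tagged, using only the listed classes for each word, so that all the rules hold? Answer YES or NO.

Candidates per position — 1:sneelmes {adverb,adjective}; 2:praurn {determiner,verb}; 3:sneelmes {adverb,adjective}; 4:zraun {adverb,adjective}; 5:zraun {adverb,adjective}; 6:brim {adjective}; 7:spestoish {determiner}; 8:brim {adjective}; 9:klaudrelm {adjective}.
Rule 5 cannot be satisfied by any choice of tags from the lexicon.
So there is no consistent tagging.

NO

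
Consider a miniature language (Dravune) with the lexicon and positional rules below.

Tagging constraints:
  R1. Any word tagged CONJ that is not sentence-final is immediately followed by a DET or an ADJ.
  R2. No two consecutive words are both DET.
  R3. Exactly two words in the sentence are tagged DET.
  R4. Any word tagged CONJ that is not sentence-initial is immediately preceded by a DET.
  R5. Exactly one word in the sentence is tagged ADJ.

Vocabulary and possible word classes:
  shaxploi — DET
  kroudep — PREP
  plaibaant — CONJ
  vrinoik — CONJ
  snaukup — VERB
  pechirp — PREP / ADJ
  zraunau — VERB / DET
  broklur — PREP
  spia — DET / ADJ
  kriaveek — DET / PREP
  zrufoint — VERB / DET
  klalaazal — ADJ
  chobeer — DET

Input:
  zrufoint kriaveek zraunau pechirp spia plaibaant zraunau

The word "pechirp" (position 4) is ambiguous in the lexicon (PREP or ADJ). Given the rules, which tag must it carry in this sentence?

Candidates per position — 1:zrufoint {VERB,DET}; 2:kriaveek {DET,PREP}; 3:zraunau {VERB,DET}; 4:pechirp {PREP,ADJ}; 5:spia {DET,ADJ}; 6:plaibaant {CONJ}; 7:zraunau {VERB,DET}.
At position 5, choosing ADJ makes rule 4 impossible to satisfy; hence DET.
At position 7, choosing VERB makes rule 1 impossible to satisfy; hence DET.
At position 1, choosing DET makes rule 3 impossible to satisfy; hence VERB.
At position 2, choosing DET makes rule 3 impossible to satisfy; hence PREP.
At position 3, choosing DET makes rule 3 impossible to satisfy; hence VERB.
At position 4, choosing PREP makes rule 5 impossible to satisfy; hence ADJ.
So the tagging must be: VERB PREP VERB ADJ DET CONJ DET.
Verifying each rule — rule 1 ✓; rule 2 ✓; rule 3 ✓; rule 4 ✓; rule 5 ✓.

ADJ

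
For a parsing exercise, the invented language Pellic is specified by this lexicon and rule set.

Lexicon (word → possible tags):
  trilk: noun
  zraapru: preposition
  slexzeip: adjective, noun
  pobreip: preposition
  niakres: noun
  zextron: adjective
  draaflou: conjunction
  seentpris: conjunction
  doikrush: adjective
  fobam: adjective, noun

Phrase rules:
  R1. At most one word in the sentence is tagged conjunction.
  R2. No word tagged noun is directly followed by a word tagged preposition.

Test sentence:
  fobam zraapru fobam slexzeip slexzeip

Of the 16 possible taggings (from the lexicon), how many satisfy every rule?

8

Candidates per position — 1:fobam {adjective,noun}; 2:zraapru {preposition}; 3:fobam {adjective,noun}; 4:slexzeip {adjective,noun}; 5:slexzeip {adjective,noun}.
There are 16 candidate sequences in total.
Checking each against the rules leaves 8 sequences.
Count = 8.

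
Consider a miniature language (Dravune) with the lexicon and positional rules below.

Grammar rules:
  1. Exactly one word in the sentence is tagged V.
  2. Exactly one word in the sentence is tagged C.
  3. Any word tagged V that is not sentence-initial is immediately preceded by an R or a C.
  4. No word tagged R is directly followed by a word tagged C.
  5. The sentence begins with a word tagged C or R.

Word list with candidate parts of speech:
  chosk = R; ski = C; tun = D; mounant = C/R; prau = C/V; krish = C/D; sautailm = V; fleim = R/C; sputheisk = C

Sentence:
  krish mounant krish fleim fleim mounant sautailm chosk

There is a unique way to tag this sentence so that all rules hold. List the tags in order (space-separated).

C R D R R R V R

Candidates per position — 1:krish {C,D}; 2:mounant {C,R}; 3:krish {C,D}; 4:fleim {R,C}; 5:fleim {R,C}; 6:mounant {C,R}; 7:sautailm {V}; 8:chosk {R}.
Word 1 cannot be D — rule 5 would then fail for every completion. It is C.
Word 2 cannot be C — rule 2 would then fail for every completion. It is R.
Word 3 cannot be C — rule 2 would then fail for every completion. It is D.
Word 4 cannot be C — rule 2 would then fail for every completion. It is R.
Word 5 cannot be C — rule 2 would then fail for every completion. It is R.
Word 6 cannot be C — rule 2 would then fail for every completion. It is R.
The unique satisfying tagging is: C R D R R R V R.
Rule-by-rule: rule 1 satisfied; rule 2 satisfied; rule 3 satisfied; rule 4 satisfied; rule 5 satisfied.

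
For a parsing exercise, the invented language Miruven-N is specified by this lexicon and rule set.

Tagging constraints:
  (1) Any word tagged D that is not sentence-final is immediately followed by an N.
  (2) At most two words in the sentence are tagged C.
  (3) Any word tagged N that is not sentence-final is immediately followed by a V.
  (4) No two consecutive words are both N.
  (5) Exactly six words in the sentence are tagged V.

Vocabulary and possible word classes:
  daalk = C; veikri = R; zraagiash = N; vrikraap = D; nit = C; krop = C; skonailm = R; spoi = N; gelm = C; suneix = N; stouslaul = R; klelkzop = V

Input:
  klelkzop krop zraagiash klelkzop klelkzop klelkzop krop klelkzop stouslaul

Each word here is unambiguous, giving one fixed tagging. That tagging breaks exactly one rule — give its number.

Fixed tagging: V C N V V V C V R.
Applying the rules: R1 ok, R2 ok, R3 ok, R4 ok, R5 fails.
Only rule 5 fails.

5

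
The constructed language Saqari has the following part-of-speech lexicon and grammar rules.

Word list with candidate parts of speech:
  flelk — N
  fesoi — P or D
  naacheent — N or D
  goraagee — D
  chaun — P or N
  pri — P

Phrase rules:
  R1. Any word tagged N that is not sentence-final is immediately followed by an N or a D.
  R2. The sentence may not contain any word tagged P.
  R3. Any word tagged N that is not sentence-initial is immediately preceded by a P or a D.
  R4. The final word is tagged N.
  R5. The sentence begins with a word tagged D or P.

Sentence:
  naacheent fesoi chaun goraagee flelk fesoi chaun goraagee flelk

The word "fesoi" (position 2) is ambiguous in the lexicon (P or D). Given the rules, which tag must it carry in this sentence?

Candidates per position — 1:naacheent {N,D}; 2:fesoi {P,D}; 3:chaun {P,N}; 4:goraagee {D}; 5:flelk {N}; 6:fesoi {P,D}; 7:chaun {P,N}; 8:goraagee {D}; 9:flelk {N}.
If word 1 were N, no tagging could satisfy rule 5; so word 1 is D.
If word 2 were P, no tagging could satisfy rule 2; so word 2 is D.
If word 3 were P, no tagging could satisfy rule 2; so word 3 is N.
If word 6 were P, no tagging could satisfy rule 1; so word 6 is D.
If word 7 were P, no tagging could satisfy rule 2; so word 7 is N.
The only consistent sequence is: D D N D N D N D N.
Check: rule 1 ✓; rule 2 ✓; rule 3 ✓; rule 4 ✓; rule 5 ✓.

D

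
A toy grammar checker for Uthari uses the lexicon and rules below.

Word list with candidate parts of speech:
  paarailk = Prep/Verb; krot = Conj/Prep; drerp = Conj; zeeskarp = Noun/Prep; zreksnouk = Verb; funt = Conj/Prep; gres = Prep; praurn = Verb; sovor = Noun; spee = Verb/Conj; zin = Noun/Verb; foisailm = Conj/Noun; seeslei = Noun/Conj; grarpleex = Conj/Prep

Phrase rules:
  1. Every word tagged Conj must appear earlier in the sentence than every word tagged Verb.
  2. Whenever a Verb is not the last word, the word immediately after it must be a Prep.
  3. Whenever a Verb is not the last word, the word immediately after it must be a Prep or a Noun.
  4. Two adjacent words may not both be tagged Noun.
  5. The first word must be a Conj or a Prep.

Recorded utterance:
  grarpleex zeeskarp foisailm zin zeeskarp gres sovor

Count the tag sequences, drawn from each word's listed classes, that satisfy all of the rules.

Candidates per position — 1:grarpleex {Conj,Prep}; 2:zeeskarp {Noun,Prep}; 3:foisailm {Conj,Noun}; 4:zin {Noun,Verb}; 5:zeeskarp {Noun,Prep}; 6:gres {Prep}; 7:sovor {Noun}.
There are 32 candidate sequences in total.
Checking each against the rules leaves 10 sequences.
Count = 10.

10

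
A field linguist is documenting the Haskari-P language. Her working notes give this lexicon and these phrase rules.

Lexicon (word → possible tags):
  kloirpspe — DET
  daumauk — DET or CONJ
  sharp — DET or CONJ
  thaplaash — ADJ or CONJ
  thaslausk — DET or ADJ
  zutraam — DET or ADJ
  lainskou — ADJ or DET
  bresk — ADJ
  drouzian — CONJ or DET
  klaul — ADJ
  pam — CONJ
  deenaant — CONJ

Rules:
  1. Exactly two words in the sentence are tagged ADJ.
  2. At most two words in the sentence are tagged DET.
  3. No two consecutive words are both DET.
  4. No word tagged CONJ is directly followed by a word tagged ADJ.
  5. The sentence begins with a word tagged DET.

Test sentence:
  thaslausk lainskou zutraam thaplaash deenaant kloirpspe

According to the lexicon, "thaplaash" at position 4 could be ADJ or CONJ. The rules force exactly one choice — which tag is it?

CONJ

Candidates per position — 1:thaslausk {DET,ADJ}; 2:lainskou {ADJ,DET}; 3:zutraam {DET,ADJ}; 4:thaplaash {ADJ,CONJ}; 5:deenaant {CONJ}; 6:kloirpspe {DET}.
At position 1, choosing ADJ makes rule 5 impossible to satisfy; hence DET.
At position 2, choosing DET makes rule 2 impossible to satisfy; hence ADJ.
At position 3, choosing DET makes rule 2 impossible to satisfy; hence ADJ.
At position 4, choosing ADJ makes rule 1 impossible to satisfy; hence CONJ.
The only consistent sequence is: DET ADJ ADJ CONJ CONJ DET.
Verifying each rule — rule 1 ✓; rule 2 ✓; rule 3 ✓; rule 4 ✓; rule 5 ✓.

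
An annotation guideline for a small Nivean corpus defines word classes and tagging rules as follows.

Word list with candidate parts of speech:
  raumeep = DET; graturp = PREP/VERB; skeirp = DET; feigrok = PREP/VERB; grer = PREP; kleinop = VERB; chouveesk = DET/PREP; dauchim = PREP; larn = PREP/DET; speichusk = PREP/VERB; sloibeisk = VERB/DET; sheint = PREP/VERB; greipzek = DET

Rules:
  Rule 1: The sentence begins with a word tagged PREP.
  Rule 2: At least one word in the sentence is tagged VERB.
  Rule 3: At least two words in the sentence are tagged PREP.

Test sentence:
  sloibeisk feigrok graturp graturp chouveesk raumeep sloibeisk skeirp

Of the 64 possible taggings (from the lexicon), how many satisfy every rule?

Candidates per position — 1:sloibeisk {VERB,DET}; 2:feigrok {PREP,VERB}; 3:graturp {PREP,VERB}; 4:graturp {PREP,VERB}; 5:chouveesk {DET,PREP}; 6:raumeep {DET}; 7:sloibeisk {VERB,DET}; 8:skeirp {DET}.
There are 64 candidate sequences in total.
Rule 1 cannot be satisfied by any choice of tags from the lexicon.
So there is no consistent tagging.
Count = 0.

0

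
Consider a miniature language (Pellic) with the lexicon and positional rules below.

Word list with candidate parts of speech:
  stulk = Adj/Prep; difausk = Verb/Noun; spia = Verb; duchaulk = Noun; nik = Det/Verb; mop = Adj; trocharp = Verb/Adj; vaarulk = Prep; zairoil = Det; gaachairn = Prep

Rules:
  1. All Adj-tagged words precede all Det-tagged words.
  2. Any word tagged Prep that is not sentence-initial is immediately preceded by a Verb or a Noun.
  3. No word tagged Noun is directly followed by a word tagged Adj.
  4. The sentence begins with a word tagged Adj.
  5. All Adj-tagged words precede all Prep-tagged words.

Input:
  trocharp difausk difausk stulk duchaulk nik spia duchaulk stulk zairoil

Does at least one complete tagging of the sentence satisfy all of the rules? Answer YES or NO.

Candidates per position — 1:trocharp {Verb,Adj}; 2:difausk {Verb,Noun}; 3:difausk {Verb,Noun}; 4:stulk {Adj,Prep}; 5:duchaulk {Noun}; 6:nik {Det,Verb}; 7:spia {Verb}; 8:duchaulk {Noun}; 9:stulk {Adj,Prep}; 10:zairoil {Det}.
One satisfying assignment: Adj Verb Verb Prep Noun Det Verb Noun Prep Det.
Verifying each rule — rule 1 ok; rule 2 ok; rule 3 ok; rule 4 ok; rule 5 ok.

YES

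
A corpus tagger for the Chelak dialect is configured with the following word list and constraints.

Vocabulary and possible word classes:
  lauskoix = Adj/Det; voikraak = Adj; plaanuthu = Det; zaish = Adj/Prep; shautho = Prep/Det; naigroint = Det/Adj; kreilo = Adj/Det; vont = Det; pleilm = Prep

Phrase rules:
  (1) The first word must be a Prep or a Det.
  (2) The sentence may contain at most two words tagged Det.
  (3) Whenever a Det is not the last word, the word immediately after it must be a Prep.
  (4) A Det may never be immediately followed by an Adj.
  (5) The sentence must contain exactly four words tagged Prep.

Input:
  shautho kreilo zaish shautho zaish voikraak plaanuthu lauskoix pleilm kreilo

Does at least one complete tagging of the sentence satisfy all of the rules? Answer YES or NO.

Candidates per position — 1:shautho {Prep,Det}; 2:kreilo {Adj,Det}; 3:zaish {Adj,Prep}; 4:shautho {Prep,Det}; 5:zaish {Adj,Prep}; 6:voikraak {Adj}; 7:plaanuthu {Det}; 8:lauskoix {Adj,Det}; 9:pleilm {Prep}; 10:kreilo {Adj,Det}.
Rule 3 cannot be satisfied by any choice of tags from the lexicon.
So there is no consistent tagging.

NO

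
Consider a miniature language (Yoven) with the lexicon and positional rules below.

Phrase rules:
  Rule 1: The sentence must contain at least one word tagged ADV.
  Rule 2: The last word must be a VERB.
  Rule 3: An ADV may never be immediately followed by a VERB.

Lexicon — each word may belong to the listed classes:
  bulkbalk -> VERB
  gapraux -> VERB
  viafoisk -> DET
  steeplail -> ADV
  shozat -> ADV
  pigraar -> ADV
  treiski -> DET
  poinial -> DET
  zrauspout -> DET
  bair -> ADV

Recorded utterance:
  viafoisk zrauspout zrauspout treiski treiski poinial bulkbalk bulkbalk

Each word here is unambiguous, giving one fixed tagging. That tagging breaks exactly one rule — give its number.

Fixed tagging: DET DET DET DET DET DET VERB VERB.
Rule check: R1 fail, R2 pass, R3 pass.
Only rule 1 fails.

1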